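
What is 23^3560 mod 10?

1

The units digit of 23^n cycles with period 4: 3, 9, 7, 1, …
3560 mod 4 = 0, so the last digit matches 3^4 = 1.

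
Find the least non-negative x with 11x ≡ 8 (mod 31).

12

The inverse of 11 mod 31 is 17 (since 11·17 = 187 ≡ 1).
So x ≡ 17·8 = 136 ≡ 12 (mod 31).
Check: 11·12 = 132 = 4·31 + 8.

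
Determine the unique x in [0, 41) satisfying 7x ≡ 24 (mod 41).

21

7⁻¹ ≡ 6 (mod 41) because 7·6 = 42 = 1·41 + 1.
So x ≡ 6·24 = 144 ≡ 21 (mod 41).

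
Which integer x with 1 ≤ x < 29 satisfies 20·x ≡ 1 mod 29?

20·16 = 320 = 11·29 + 1, so 20⁻¹ ≡ 16 (mod 29).

16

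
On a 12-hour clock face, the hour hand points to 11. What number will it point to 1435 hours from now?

1435 = 119·12 + 7, so 1435 mod 12 = 7.
11 + 7 → 6 on a 12-hour dial.

6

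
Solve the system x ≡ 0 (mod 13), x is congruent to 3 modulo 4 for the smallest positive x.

39

x ≡ 3 (mod 4) gives x ∈ {3, 7, 11, 15, 19, 23, 27, 31, …}.
The first of these with x mod 13 = 0 is 39.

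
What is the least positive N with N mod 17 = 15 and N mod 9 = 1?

x ≡ 1 (mod 9) gives x ∈ {1, 10, 19, 28, 37, 46, 55, 64, …}.
The first of these with x mod 17 = 15 is 100.

100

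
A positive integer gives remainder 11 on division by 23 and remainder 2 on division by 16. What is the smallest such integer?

x ≡ 2 (mod 16) gives x ∈ {2, 18, 34}.
The first of these with x mod 23 = 11 is 34.

34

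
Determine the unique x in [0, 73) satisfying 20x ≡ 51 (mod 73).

50

20⁻¹ ≡ 11 (mod 73) because 20·11 = 220 = 3·73 + 1.
So x ≡ 11·51 = 561 ≡ 50 (mod 73).
Check: 20·50 = 1000 = 13·73 + 51.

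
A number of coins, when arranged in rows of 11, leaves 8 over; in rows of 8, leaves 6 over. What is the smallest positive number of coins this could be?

x ≡ 6 (mod 8) gives x ∈ {6, 14, 22, 30}.
The first of these with x mod 11 = 8 is 30.

30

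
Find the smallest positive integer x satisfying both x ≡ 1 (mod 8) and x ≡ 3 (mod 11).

25

Since 11·3 ≡ 1 (mod 8), take x = 3 + 11·((1−3)·3 mod 8) = 3 + 11·2 = 25.
Check: 25 mod 8 = 1, 25 mod 11 = 3.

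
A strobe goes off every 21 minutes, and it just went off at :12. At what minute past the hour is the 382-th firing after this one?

54

382·21 = 8022.
Dividing 8022 by 60 gives quotient 133 and remainder 42.
(12 + 42) mod 60 = 54.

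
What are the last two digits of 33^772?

61

Square-and-reduce mod 100: 33^1≡33, 33^2≡89, 33^4≡21, 33^8≡41, 33^16≡81, 33^32≡61, 33^64≡21, 33^128≡41, 33^256≡81, 33^512≡61.
Since 772 = 4 + 256 + 512 in binary, 33^772 ≡ 21·81·61 ≡ 61 (mod 100).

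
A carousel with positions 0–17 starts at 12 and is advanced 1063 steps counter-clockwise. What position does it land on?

1063 mod 18 = 1 (since 59·18 = 1062).
(12 − 1) mod 18 = 11.

11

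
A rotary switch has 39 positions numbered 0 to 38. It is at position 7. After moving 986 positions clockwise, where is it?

Dividing 986 by 39 gives quotient 25 and remainder 11.
(7 + 11) mod 39 = 18.

18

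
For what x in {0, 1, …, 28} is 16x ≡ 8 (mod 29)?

The inverse of 16 mod 29 is 20 (since 16·20 = 320 ≡ 1).
Multiplying both sides by 20: x ≡ 20·8 = 160 ≡ 15 (mod 29).

15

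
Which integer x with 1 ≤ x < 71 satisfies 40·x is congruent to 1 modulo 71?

71 = 1·40 + 31
40 = 1·31 + 9
31 = 3·9 + 4
9 = 2·4 + 1
4 = 4·1 + 0
Back-substituting gives 40·16 ≡ 1 (mod 71).

16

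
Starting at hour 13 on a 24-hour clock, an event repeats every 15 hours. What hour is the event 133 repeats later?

133·15 = 1995.
1995 = 83·24 + 3, so 1995 mod 24 = 3.
(13 + 3) mod 24 = 16.

16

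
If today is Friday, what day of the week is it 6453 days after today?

Thursday

6453 = 921·7 + 6, so 6453 mod 7 = 6.
Friday + 6 days → Thursday.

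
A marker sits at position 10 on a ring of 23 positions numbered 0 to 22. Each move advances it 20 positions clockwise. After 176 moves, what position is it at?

176·20 = 3520.
Dividing 3520 by 23 gives quotient 153 and remainder 1.
(10 + 1) mod 23 = 11.

11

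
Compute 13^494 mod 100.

Square-and-reduce mod 100: 13^1≡13, 13^2≡69, 13^4≡61, 13^8≡21, 13^16≡41, 13^32≡81, 13^64≡61, 13^128≡21, 13^256≡41.
Since 494 = 2 + 4 + 8 + 32 + 64 + 128 + 256 in binary, 13^494 ≡ 69·61·21·81·61·21·41 ≡ 89 (mod 100).

89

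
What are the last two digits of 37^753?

Successive squares of 37 mod 100: 37^1≡37, 37^2≡69, 37^4≡61, 37^8≡21, 37^16≡41, 37^32≡81, 37^64≡61, 37^128≡21, 37^256≡41, 37^512≡81.
Since 753 = 1 + 16 + 32 + 64 + 128 + 512 in binary, 37^753 ≡ 37·41·81·61·21·81 ≡ 97 (mod 100).

97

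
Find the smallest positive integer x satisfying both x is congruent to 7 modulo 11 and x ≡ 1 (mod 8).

73

Since 8·7 ≡ 1 (mod 11), take x = 1 + 8·((7−1)·7 mod 11) = 1 + 8·9 = 73.
Check: 73 mod 11 = 7, 73 mod 8 = 1.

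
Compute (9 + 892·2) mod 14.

1

892·2 = 1784.
Dividing 1784 by 14 gives quotient 127 and remainder 6.
(9 + 6) mod 14 = 1.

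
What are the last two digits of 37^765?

57

Square-and-reduce mod 100: 37^1≡37, 37^2≡69, 37^4≡61, 37^8≡21, 37^16≡41, 37^32≡81, 37^64≡61, 37^128≡21, 37^256≡41, 37^512≡81.
765 = 1 + 4 + 8 + 16 + 32 + 64 + 128 + 512, so 37^765 ≡ 37·61·21·41·81·61·21·81 ≡ 57 (mod 100).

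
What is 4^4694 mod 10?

Last digits of 4^n: 4, 6 (period 2).
4694 leaves remainder 0 on division by 2, so 4^4694 ends in 6.

6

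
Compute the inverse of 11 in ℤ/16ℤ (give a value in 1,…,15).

16 = 1·11 + 5
11 = 2·5 + 1
5 = 5·1 + 0
Back-substituting gives 11·3 ≡ 1 (mod 16).

3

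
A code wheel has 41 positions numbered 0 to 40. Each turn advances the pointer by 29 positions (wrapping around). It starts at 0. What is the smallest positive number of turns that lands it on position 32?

The inverse of 29 mod 41 is 17 (since 29·17 = 493 ≡ 1).
So x ≡ 17·32 = 544 ≡ 11 (mod 41).

11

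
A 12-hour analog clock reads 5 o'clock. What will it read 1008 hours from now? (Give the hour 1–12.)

5

1008 mod 12 = 0 (since 84·12 = 1008).
5 + 0 → 5 on a 12-hour dial.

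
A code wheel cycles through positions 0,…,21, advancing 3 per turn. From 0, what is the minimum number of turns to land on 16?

20

3⁻¹ ≡ 15 (mod 22) because 3·15 = 45 = 2·22 + 1.
Multiplying both sides by 15: x ≡ 15·16 = 240 ≡ 20 (mod 22).
Check: 3·20 = 60 = 2·22 + 16.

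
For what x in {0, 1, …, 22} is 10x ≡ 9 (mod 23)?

17

10⁻¹ ≡ 7 (mod 23) because 10·7 = 70 = 3·23 + 1.
Multiplying both sides by 7: x ≡ 7·9 = 63 ≡ 17 (mod 23).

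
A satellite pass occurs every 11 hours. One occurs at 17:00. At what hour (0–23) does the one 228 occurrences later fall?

5

228·11 = 2508.
2508 = 104·24 + 12, so 2508 mod 24 = 12.
(17 + 12) mod 24 = 5.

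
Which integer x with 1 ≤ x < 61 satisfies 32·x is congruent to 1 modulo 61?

21

61 = 1·32 + 29
32 = 1·29 + 3
29 = 9·3 + 2
3 = 1·2 + 1
2 = 2·1 + 0
Back-substituting gives 32·21 ≡ 1 (mod 61).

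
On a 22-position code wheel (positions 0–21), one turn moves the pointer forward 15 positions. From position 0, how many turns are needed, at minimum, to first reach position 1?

15·3 = 45 = 2·22 + 1, so 15⁻¹ ≡ 3 (mod 22).

3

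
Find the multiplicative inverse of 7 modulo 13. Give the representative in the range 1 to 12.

7·2 = 14 = 1·13 + 1, so 7⁻¹ ≡ 2 (mod 13).

2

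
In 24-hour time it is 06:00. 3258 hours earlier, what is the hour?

3258 − 135·24 = 18, so 3258 ≡ 18 (mod 24).
(6 − 18) mod 24 = 12.

12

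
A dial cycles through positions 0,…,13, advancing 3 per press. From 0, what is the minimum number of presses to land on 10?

3⁻¹ ≡ 5 (mod 14) because 3·5 = 15 = 1·14 + 1.
Multiplying both sides by 5: x ≡ 5·10 = 50 ≡ 8 (mod 14).

8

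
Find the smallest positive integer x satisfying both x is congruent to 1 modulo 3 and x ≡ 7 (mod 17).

7

x ≡ 1 (mod 3) gives x ∈ {1, 4, 7}.
The first of these with x mod 17 = 7 is 7.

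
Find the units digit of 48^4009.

8

The units digit of 48^n cycles with period 4: 8, 4, 2, 6, …
4009 mod 4 = 1, so the last digit matches 8^1 = 8.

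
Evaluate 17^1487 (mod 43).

By repeated squaring mod 43: 17^1≡17, 17^2≡31, 17^4≡15, 17^8≡10, 17^16≡14, 17^32≡24, 17^64≡17, 17^128≡31, 17^256≡15, 17^512≡10, 17^1024≡14.
1487 = 1 + 2 + 4 + 8 + 64 + 128 + 256 + 1024, so 17^1487 ≡ 17·31·15·10·17·31·15·14 ≡ 23 (mod 43).

23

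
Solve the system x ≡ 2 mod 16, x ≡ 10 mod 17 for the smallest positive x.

x ≡ 2 (mod 16) gives x ∈ {2, 18, 34, 50, 66, 82, 98, 114, …}.
The first of these with x mod 17 = 10 is 146.

146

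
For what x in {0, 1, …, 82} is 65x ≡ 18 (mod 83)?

65⁻¹ ≡ 23 (mod 83) because 65·23 = 1495 = 18·83 + 1.
So x ≡ 23·18 = 414 ≡ 82 (mod 83).

82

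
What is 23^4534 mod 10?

Last digits of 3^n: 3, 9, 7, 1 (period 4).
4534 mod 4 = 2, so the last digit matches 3^2 = 9.

9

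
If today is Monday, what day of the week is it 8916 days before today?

8916 − 1273·7 = 5, so 8916 ≡ 5 (mod 7).
Monday − 5 days → Wednesday.

Wednesday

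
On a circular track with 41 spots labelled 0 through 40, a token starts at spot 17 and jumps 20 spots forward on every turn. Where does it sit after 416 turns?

14

416·20 = 8320.
8320 = 202·41 + 38, so 8320 mod 41 = 38.
(17 + 38) mod 41 = 14.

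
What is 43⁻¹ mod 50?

7

43·7 = 301 = 6·50 + 1, so 43⁻¹ ≡ 7 (mod 50).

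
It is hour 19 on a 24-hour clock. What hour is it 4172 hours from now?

4172 − 173·24 = 20, so 4172 ≡ 20 (mod 24).
(19 + 20) mod 24 = 15.

15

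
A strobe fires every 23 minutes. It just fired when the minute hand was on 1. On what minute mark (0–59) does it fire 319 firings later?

18

319·23 = 7337.
7337 = 122·60 + 17, so 7337 mod 60 = 17.
(1 + 17) mod 60 = 18.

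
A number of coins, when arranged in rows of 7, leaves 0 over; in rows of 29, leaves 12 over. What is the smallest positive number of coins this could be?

x ≡ 0 (mod 7) gives x ∈ {0, 7, 14, 21, 28, 35, 42, 49, …}.
The first of these with x mod 29 = 12 is 70.

70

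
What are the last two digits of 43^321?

43

By repeated squaring mod 100: 43^1≡43, 43^2≡49, 43^4≡1, 43^8≡1, 43^16≡1, 43^32≡1, 43^64≡1, 43^128≡1, 43^256≡1.
321 = 1 + 64 + 256, so 43^321 ≡ 43·1·1 ≡ 43 (mod 100).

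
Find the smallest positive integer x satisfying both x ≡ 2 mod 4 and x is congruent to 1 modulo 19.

x ≡ 2 (mod 4) gives x ∈ {2, 6, 10, 14, 18, 22, 26, 30, …}.
The first of these with x mod 19 = 1 is 58.

58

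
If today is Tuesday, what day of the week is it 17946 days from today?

Sunday

17946 mod 7 = 5 (since 2563·7 = 17941).
Tuesday + 5 days → Sunday.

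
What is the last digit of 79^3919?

9

Last digits of 9^n: 9, 1 (period 2).
3919 leaves remainder 1 on division by 2, so 79^3919 ends in 9.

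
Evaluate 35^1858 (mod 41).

33

Successive squares of 35 mod 41: 35^1≡35, 35^2≡36, 35^4≡25, 35^8≡10, 35^16≡18, 35^32≡37, 35^64≡16, 35^128≡10, 35^256≡18, 35^512≡37, 35^1024≡16.
Since 1858 = 2 + 64 + 256 + 512 + 1024 in binary, 35^1858 ≡ 36·16·18·37·16 ≡ 33 (mod 41).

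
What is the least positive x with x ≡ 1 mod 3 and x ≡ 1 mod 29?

1

x ≡ 1 (mod 3) gives x ∈ {1}.
The first of these with x mod 29 = 1 is 1.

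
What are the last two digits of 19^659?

Square-and-reduce mod 100: 19^1≡19, 19^2≡61, 19^4≡21, 19^8≡41, 19^16≡81, 19^32≡61, 19^64≡21, 19^128≡41, 19^256≡81, 19^512≡61.
659 = 1 + 2 + 16 + 128 + 512, so 19^659 ≡ 19·61·81·41·61 ≡ 79 (mod 100).

79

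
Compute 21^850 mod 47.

9

By repeated squaring mod 47: 21^1≡21, 21^2≡18, 21^4≡42, 21^8≡25, 21^16≡14, 21^32≡8, 21^64≡17, 21^128≡7, 21^256≡2, 21^512≡4.
Since 850 = 2 + 16 + 64 + 256 + 512 in binary, 21^850 ≡ 18·14·17·2·4 ≡ 9 (mod 47).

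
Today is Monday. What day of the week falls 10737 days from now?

Sunday

10737 = 1533·7 + 6, so 10737 mod 7 = 6.
Monday + 6 days → Sunday.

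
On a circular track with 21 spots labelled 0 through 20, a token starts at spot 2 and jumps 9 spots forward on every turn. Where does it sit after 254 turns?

20

254·9 = 2286.
2286 = 108·21 + 18, so 2286 mod 21 = 18.
(2 + 18) mod 21 = 20.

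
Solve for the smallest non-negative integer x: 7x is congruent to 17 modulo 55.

26

7⁻¹ ≡ 8 (mod 55) because 7·8 = 56 = 1·55 + 1.
Multiplying both sides by 8: x ≡ 8·17 = 136 ≡ 26 (mod 55).
Check: 7·26 = 182 = 3·55 + 17.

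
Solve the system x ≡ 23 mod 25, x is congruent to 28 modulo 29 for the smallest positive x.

173

x ≡ 23 (mod 25) gives x ∈ {23, 48, 73, 98, 123, 148, 173}.
The first of these with x mod 29 = 28 is 173.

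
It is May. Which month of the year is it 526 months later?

March

526 mod 12 = 10 (since 43·12 = 516).
May + 10 months → March.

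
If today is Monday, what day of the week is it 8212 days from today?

8212 = 1173·7 + 1, so 8212 mod 7 = 1.
Monday + 1 day → Tuesday.

Tuesday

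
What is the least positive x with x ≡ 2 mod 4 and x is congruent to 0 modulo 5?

10

Since 5·1 ≡ 1 (mod 4), take x = 0 + 5·((2−0)·1 mod 4) = 0 + 5·2 = 10.
Check: 10 mod 4 = 2, 10 mod 5 = 0.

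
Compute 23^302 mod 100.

By repeated squaring mod 100: 23^1≡23, 23^2≡29, 23^4≡41, 23^8≡81, 23^16≡61, 23^32≡21, 23^64≡41, 23^128≡81, 23^256≡61.
302 = 2 + 4 + 8 + 32 + 256, so 23^302 ≡ 29·41·81·21·61 ≡ 29 (mod 100).

29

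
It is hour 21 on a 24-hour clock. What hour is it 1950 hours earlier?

1950 mod 24 = 6 (since 81·24 = 1944).
(21 − 6) mod 24 = 15.

15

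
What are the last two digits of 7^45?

Square-and-reduce mod 100: 7^1≡7, 7^2≡49, 7^4≡1, 7^8≡1, 7^16≡1, 7^32≡1.
45 = 1 + 4 + 8 + 32, so 7^45 ≡ 7·1·1·1 ≡ 7 (mod 100).

07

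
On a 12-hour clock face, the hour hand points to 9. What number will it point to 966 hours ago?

Dividing 966 by 12 gives quotient 80 and remainder 6.
9 − 6 → 3 on a 12-hour dial.

3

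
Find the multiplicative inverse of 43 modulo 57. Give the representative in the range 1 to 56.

43·4 = 172 = 3·57 + 1, so 43⁻¹ ≡ 4 (mod 57).

4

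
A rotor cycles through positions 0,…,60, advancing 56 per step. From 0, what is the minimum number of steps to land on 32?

The inverse of 56 mod 61 is 12 (since 56·12 = 672 ≡ 1).
Multiplying both sides by 12: x ≡ 12·32 = 384 ≡ 18 (mod 61).
Check: 56·18 = 1008 = 16·61 + 32.

18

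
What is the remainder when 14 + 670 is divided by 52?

670 mod 52 = 46 (since 12·52 = 624).
(14 + 46) mod 52 = 8.

8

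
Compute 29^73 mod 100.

By repeated squaring mod 100: 29^1≡29, 29^2≡41, 29^4≡81, 29^8≡61, 29^16≡21, 29^32≡41, 29^64≡81.
73 = 1 + 8 + 64, so 29^73 ≡ 29·61·81 ≡ 89 (mod 100).

89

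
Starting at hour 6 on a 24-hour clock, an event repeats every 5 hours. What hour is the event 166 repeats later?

20

166·5 = 830.
830 − 34·24 = 14, so 830 ≡ 14 (mod 24).
(6 + 14) mod 24 = 20.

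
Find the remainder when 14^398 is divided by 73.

23

By repeated squaring mod 73: 14^1≡14, 14^2≡50, 14^4≡18, 14^8≡32, 14^16≡2, 14^32≡4, 14^64≡16, 14^128≡37, 14^256≡55.
Since 398 = 2 + 4 + 8 + 128 + 256 in binary, 14^398 ≡ 50·18·32·37·55 ≡ 23 (mod 73).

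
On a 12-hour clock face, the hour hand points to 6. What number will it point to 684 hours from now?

6

684 = 57·12 + 0, so 684 mod 12 = 0.
6 + 0 → 6 on a 12-hour dial.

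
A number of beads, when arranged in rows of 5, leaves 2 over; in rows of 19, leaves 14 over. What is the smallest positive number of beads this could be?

x ≡ 2 (mod 5) gives x ∈ {2, 7, 12, 17, 22, 27, 32, 37, …}.
The first of these with x mod 19 = 14 is 52.

52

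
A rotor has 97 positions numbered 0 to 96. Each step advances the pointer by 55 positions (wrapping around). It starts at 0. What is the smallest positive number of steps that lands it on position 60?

54

The inverse of 55 mod 97 is 30 (since 55·30 = 1650 ≡ 1).
Multiplying both sides by 30: x ≡ 30·60 = 1800 ≡ 54 (mod 97).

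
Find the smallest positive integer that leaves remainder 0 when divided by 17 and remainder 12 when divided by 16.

x ≡ 12 (mod 16) gives x ∈ {12, 28, 44, 60, 76, 92, 108, 124, …}.
The first of these with x mod 17 = 0 is 204.

204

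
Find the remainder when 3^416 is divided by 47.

9

Square-and-reduce mod 47: 3^1≡3, 3^2≡9, 3^4≡34, 3^8≡28, 3^16≡32, 3^32≡37, 3^64≡6, 3^128≡36, 3^256≡27.
416 = 32 + 128 + 256, so 3^416 ≡ 37·36·27 ≡ 9 (mod 47).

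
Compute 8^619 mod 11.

7

Successive squares of 8 mod 11: 8^1≡8, 8^2≡9, 8^4≡4, 8^8≡5, 8^16≡3, 8^32≡9, 8^64≡4, 8^128≡5, 8^256≡3, 8^512≡9.
619 = 1 + 2 + 8 + 32 + 64 + 512, so 8^619 ≡ 8·9·5·9·4·9 ≡ 7 (mod 11).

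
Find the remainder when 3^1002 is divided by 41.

9

Successive squares of 3 mod 41: 3^1≡3, 3^2≡9, 3^4≡40, 3^8≡1, 3^16≡1, 3^32≡1, 3^64≡1, 3^128≡1, 3^256≡1, 3^512≡1.
1002 = 2 + 8 + 32 + 64 + 128 + 256 + 512, so 3^1002 ≡ 9·1·1·1·1·1·1 ≡ 9 (mod 41).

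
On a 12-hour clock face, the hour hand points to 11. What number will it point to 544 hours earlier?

7

544 = 45·12 + 4, so 544 mod 12 = 4.
11 − 4 → 7 on a 12-hour dial.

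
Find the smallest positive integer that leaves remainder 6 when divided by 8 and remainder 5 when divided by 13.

x ≡ 6 (mod 8) gives x ∈ {6, 14, 22, 30, 38, 46, 54, 62, …}.
The first of these with x mod 13 = 5 is 70.

70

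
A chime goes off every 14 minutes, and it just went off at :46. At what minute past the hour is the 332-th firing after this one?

14

332·14 = 4648.
4648 mod 60 = 28 (since 77·60 = 4620).
(46 + 28) mod 60 = 14.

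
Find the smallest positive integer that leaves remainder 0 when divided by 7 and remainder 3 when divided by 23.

x ≡ 0 (mod 7) gives x ∈ {0, 7, 14, 21, 28, 35, 42, 49}.
The first of these with x mod 23 = 3 is 49.

49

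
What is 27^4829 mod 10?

The units digit of 27^n cycles with period 4: 7, 9, 3, 1, …
4829 mod 4 = 1, so the last digit matches 7^1 = 7.

7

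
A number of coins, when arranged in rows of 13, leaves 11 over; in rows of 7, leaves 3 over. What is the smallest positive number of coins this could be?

24

x ≡ 3 (mod 7) gives x ∈ {3, 10, 17, 24}.
The first of these with x mod 13 = 11 is 24.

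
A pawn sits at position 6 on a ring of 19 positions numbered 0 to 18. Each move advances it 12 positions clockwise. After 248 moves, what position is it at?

18

248·12 = 2976.
2976 = 156·19 + 12, so 2976 mod 19 = 12.
(6 + 12) mod 19 = 18.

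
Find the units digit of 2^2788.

6

Last digits of 2^n: 2, 4, 8, 6 (period 4).
2788 leaves remainder 0 on division by 4, so 2^2788 ends in 6.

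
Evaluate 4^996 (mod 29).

16

Successive squares of 4 mod 29: 4^1≡4, 4^2≡16, 4^4≡24, 4^8≡25, 4^16≡16, 4^32≡24, 4^64≡25, 4^128≡16, 4^256≡24, 4^512≡25.
Since 996 = 4 + 32 + 64 + 128 + 256 + 512 in binary, 4^996 ≡ 24·24·25·16·24·25 ≡ 16 (mod 29).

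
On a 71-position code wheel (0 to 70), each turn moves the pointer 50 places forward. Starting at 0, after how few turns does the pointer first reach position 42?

69

50⁻¹ ≡ 27 (mod 71) because 50·27 = 1350 = 19·71 + 1.
So x ≡ 27·42 = 1134 ≡ 69 (mod 71).
Check: 50·69 = 3450 = 48·71 + 42.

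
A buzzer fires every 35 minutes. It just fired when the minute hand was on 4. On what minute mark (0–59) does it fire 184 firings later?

184·35 = 6440.
6440 mod 60 = 20 (since 107·60 = 6420).
(4 + 20) mod 60 = 24.

24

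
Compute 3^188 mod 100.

Successive squares of 3 mod 100: 3^1≡3, 3^2≡9, 3^4≡81, 3^8≡61, 3^16≡21, 3^32≡41, 3^64≡81, 3^128≡61.
Since 188 = 4 + 8 + 16 + 32 + 128 in binary, 3^188 ≡ 81·61·21·41·61 ≡ 61 (mod 100).

61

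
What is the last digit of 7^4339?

3

Powers of 7 mod 10 repeat with period 4: 7, 9, 3, 1.
4339 mod 4 = 3, so the last digit matches 7^3 = 3.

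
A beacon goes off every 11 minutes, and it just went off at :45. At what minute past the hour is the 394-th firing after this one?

59

394·11 = 4334.
Dividing 4334 by 60 gives quotient 72 and remainder 14.
(45 + 14) mod 60 = 59.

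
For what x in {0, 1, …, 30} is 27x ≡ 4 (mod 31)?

30

27⁻¹ ≡ 23 (mod 31) because 27·23 = 621 = 20·31 + 1.
Multiplying both sides by 23: x ≡ 23·4 = 92 ≡ 30 (mod 31).
Check: 27·30 = 810 = 26·31 + 4.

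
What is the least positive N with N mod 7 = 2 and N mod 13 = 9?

x ≡ 2 (mod 7) gives x ∈ {2, 9}.
The first of these with x mod 13 = 9 is 9.

9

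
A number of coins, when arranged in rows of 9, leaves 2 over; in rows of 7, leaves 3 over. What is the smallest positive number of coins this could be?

38

Since 7·4 ≡ 1 (mod 9), take x = 3 + 7·((2−3)·4 mod 9) = 3 + 7·5 = 38.
Check: 38 mod 9 = 2, 38 mod 7 = 3.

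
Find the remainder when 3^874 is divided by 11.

Square-and-reduce mod 11: 3^1≡3, 3^2≡9, 3^4≡4, 3^8≡5, 3^16≡3, 3^32≡9, 3^64≡4, 3^128≡5, 3^256≡3, 3^512≡9.
Since 874 = 2 + 8 + 32 + 64 + 256 + 512 in binary, 3^874 ≡ 9·5·9·4·3·9 ≡ 4 (mod 11).

4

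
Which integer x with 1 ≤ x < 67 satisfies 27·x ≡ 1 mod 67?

27·5 = 135 = 2·67 + 1, so 27⁻¹ ≡ 5 (mod 67).

5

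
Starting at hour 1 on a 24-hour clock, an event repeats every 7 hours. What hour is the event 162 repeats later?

162·7 = 1134.
1134 − 47·24 = 6, so 1134 ≡ 6 (mod 24).
(1 + 6) mod 24 = 7.

7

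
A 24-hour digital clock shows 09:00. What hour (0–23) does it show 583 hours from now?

583 = 24·24 + 7, so 583 mod 24 = 7.
(9 + 7) mod 24 = 16.

16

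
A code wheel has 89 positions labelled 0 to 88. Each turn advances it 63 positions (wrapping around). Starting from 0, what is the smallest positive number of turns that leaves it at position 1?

63·65 = 4095 = 46·89 + 1, so 63⁻¹ ≡ 65 (mod 89).

65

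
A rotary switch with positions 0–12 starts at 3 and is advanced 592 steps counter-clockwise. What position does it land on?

Dividing 592 by 13 gives quotient 45 and remainder 7.
(3 − 7) mod 13 = 9.

9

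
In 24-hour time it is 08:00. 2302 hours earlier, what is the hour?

10

2302 mod 24 = 22 (since 95·24 = 2280).
(8 − 22) mod 24 = 10.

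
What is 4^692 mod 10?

6

The units digit of 4^n cycles with period 2: 4, 6, …
692 mod 2 = 0, so the last digit matches 4^2 = 6.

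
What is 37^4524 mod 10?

1

Powers of 7 mod 10 repeat with period 4: 7, 9, 3, 1.
4524 mod 4 = 0, so the last digit matches 7^4 = 1.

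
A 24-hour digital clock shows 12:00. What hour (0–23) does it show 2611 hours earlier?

17

2611 = 108·24 + 19, so 2611 mod 24 = 19.
(12 − 19) mod 24 = 17.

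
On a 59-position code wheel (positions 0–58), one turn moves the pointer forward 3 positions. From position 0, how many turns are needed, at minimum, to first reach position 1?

3·20 = 60 = 1·59 + 1, so 3⁻¹ ≡ 20 (mod 59).

20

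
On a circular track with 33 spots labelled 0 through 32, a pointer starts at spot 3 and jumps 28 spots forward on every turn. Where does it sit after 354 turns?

354·28 = 9912.
Dividing 9912 by 33 gives quotient 300 and remainder 12.
(3 + 12) mod 33 = 15.

15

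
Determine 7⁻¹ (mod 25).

25 = 3·7 + 4
7 = 1·4 + 3
4 = 1·3 + 1
3 = 3·1 + 0
Back-substituting gives 7·18 ≡ 1 (mod 25).

18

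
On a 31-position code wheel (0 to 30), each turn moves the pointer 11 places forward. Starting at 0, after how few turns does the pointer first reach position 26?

The inverse of 11 mod 31 is 17 (since 11·17 = 187 ≡ 1).
So x ≡ 17·26 = 442 ≡ 8 (mod 31).

8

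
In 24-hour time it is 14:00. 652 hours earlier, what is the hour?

10

652 = 27·24 + 4, so 652 mod 24 = 4.
(14 − 4) mod 24 = 10.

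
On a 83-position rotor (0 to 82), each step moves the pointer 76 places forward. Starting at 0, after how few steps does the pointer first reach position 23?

The inverse of 76 mod 83 is 71 (since 76·71 = 5396 ≡ 1).
Multiplying both sides by 71: x ≡ 71·23 = 1633 ≡ 56 (mod 83).
Check: 76·56 = 4256 = 51·83 + 23.

56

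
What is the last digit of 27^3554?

9

Last digits of 7^n: 7, 9, 3, 1 (period 4).
3554 mod 4 = 2, so the last digit matches 7^2 = 9.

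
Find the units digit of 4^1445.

Last digits of 4^n: 4, 6 (period 2).
1445 mod 2 = 1, so the last digit matches 4^1 = 4.

4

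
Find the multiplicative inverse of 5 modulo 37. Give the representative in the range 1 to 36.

15

5·15 = 75 = 2·37 + 1, so 5⁻¹ ≡ 15 (mod 37).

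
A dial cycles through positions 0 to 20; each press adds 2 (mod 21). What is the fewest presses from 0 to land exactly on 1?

2·11 = 22 = 1·21 + 1, so 2⁻¹ ≡ 11 (mod 21).

11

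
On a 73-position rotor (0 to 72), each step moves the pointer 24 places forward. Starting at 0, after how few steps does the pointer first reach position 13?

34

The inverse of 24 mod 73 is 70 (since 24·70 = 1680 ≡ 1).
Multiplying both sides by 70: x ≡ 70·13 = 910 ≡ 34 (mod 73).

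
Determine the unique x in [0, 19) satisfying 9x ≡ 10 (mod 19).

9⁻¹ ≡ 17 (mod 19) because 9·17 = 153 = 8·19 + 1.
So x ≡ 17·10 = 170 ≡ 18 (mod 19).

18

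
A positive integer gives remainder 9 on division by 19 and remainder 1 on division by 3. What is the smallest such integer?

28

Since 3·13 ≡ 1 (mod 19), take x = 1 + 3·((9−1)·13 mod 19) = 1 + 3·9 = 28.
Check: 28 mod 19 = 9, 28 mod 3 = 1.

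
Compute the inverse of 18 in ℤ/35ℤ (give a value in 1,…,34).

2

35 = 1·18 + 17
18 = 1·17 + 1
17 = 17·1 + 0
Back-substituting gives 18·2 ≡ 1 (mod 35).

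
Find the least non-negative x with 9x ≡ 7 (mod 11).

2

The inverse of 9 mod 11 is 5 (since 9·5 = 45 ≡ 1).
So x ≡ 5·7 = 35 ≡ 2 (mod 11).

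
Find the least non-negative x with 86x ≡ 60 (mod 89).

69

86⁻¹ ≡ 59 (mod 89) because 86·59 = 5074 = 57·89 + 1.
Multiplying both sides by 59: x ≡ 59·60 = 3540 ≡ 69 (mod 89).
Check: 86·69 = 5934 = 66·89 + 60.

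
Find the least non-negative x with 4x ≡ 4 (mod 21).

1

4⁻¹ ≡ 16 (mod 21) because 4·16 = 64 = 3·21 + 1.
So x ≡ 16·4 = 64 ≡ 1 (mod 21).
Check: 4·1 = 4 = 0·21 + 4.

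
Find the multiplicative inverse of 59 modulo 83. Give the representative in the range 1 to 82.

83 = 1·59 + 24
59 = 2·24 + 11
24 = 2·11 + 2
11 = 5·2 + 1
2 = 2·1 + 0
Back-substituting gives 59·38 ≡ 1 (mod 83).

38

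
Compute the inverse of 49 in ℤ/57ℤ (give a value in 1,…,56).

7

57 = 1·49 + 8
49 = 6·8 + 1
8 = 8·1 + 0
Back-substituting gives 49·7 ≡ 1 (mod 57).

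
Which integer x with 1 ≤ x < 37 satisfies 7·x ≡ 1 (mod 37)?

7·16 = 112 = 3·37 + 1, so 7⁻¹ ≡ 16 (mod 37).

16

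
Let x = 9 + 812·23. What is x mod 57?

46

812·23 = 18676.
18676 mod 57 = 37 (since 327·57 = 18639).
(9 + 37) mod 57 = 46.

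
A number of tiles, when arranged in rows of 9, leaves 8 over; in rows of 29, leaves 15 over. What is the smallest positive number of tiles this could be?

44

x ≡ 8 (mod 9) gives x ∈ {8, 17, 26, 35, 44}.
The first of these with x mod 29 = 15 is 44.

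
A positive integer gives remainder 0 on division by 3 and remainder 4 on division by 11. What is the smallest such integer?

Since 11·2 ≡ 1 (mod 3), take x = 4 + 11·((0−4)·2 mod 3) = 4 + 11·1 = 15.
Check: 15 mod 3 = 0, 15 mod 11 = 4.

15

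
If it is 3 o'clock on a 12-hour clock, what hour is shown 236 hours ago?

7

236 mod 12 = 8 (since 19·12 = 228).
3 − 8 → 7 on a 12-hour dial.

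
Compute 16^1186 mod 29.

7

By repeated squaring mod 29: 16^1≡16, 16^2≡24, 16^4≡25, 16^8≡16, 16^16≡24, 16^32≡25, 16^64≡16, 16^128≡24, 16^256≡25, 16^512≡16, 16^1024≡24.
Since 1186 = 2 + 32 + 128 + 1024 in binary, 16^1186 ≡ 24·25·24·24 ≡ 7 (mod 29).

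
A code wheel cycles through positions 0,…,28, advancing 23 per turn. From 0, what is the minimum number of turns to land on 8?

23⁻¹ ≡ 24 (mod 29) because 23·24 = 552 = 19·29 + 1.
So x ≡ 24·8 = 192 ≡ 18 (mod 29).

18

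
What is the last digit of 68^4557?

Powers of 8 mod 10 repeat with period 4: 8, 4, 2, 6.
4557 leaves remainder 1 on division by 4, so 68^4557 ends in 8.

8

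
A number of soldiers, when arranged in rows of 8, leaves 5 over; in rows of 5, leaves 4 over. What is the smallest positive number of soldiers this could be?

Since 5·5 ≡ 1 (mod 8), take x = 4 + 5·((5−4)·5 mod 8) = 4 + 5·5 = 29.
Check: 29 mod 8 = 5, 29 mod 5 = 4.

29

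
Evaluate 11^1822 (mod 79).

Square-and-reduce mod 79: 11^1≡11, 11^2≡42, 11^4≡26, 11^8≡44, 11^16≡40, 11^32≡20, 11^64≡5, 11^128≡25, 11^256≡72, 11^512≡49, 11^1024≡31.
1822 = 2 + 4 + 8 + 16 + 256 + 512 + 1024, so 11^1822 ≡ 42·26·44·40·72·49·31 ≡ 19 (mod 79).

19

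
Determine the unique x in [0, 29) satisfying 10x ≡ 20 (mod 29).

2

The inverse of 10 mod 29 is 3 (since 10·3 = 30 ≡ 1).
So x ≡ 3·20 = 60 ≡ 2 (mod 29).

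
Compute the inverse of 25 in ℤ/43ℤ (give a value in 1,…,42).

43 = 1·25 + 18
25 = 1·18 + 7
18 = 2·7 + 4
7 = 1·4 + 3
4 = 1·3 + 1
3 = 3·1 + 0
Back-substituting gives 25·31 ≡ 1 (mod 43).

31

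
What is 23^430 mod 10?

9

Powers of 3 mod 10 repeat with period 4: 3, 9, 7, 1.
430 leaves remainder 2 on division by 4, so 23^430 ends in 9.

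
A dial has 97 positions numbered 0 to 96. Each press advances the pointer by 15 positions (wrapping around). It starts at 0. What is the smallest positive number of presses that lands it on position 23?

15⁻¹ ≡ 13 (mod 97) because 15·13 = 195 = 2·97 + 1.
So x ≡ 13·23 = 299 ≡ 8 (mod 97).
Check: 15·8 = 120 = 1·97 + 23.

8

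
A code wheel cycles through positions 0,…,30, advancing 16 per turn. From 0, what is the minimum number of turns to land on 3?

6

16⁻¹ ≡ 2 (mod 31) because 16·2 = 32 = 1·31 + 1.
So x ≡ 2·3 = 6 ≡ 6 (mod 31).
Check: 16·6 = 96 = 3·31 + 3.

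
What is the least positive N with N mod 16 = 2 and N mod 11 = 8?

162

x ≡ 8 (mod 11) gives x ∈ {8, 19, 30, 41, 52, 63, 74, 85, …}.
The first of these with x mod 16 = 2 is 162.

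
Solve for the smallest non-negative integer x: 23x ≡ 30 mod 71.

26

23⁻¹ ≡ 34 (mod 71) because 23·34 = 782 = 11·71 + 1.
So x ≡ 34·30 = 1020 ≡ 26 (mod 71).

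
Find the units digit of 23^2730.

The units digit of 23^n cycles with period 4: 3, 9, 7, 1, …
2730 mod 4 = 2, so the last digit matches 3^2 = 9.

9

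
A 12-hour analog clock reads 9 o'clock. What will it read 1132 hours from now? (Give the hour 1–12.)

1

1132 − 94·12 = 4, so 1132 ≡ 4 (mod 12).
9 + 4 → 1 on a 12-hour dial.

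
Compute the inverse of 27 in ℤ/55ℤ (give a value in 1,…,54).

27·53 = 1431 = 26·55 + 1, so 27⁻¹ ≡ 53 (mod 55).

53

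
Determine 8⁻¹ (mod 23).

3

8·3 = 24 = 1·23 + 1, so 8⁻¹ ≡ 3 (mod 23).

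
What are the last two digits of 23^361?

23

Square-and-reduce mod 100: 23^1≡23, 23^2≡29, 23^4≡41, 23^8≡81, 23^16≡61, 23^32≡21, 23^64≡41, 23^128≡81, 23^256≡61.
Since 361 = 1 + 8 + 32 + 64 + 256 in binary, 23^361 ≡ 23·81·21·41·61 ≡ 23 (mod 100).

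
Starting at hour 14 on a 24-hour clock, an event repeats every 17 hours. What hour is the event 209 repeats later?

209·17 = 3553.
Dividing 3553 by 24 gives quotient 148 and remainder 1.
(14 + 1) mod 24 = 15.

15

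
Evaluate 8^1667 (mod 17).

2

By repeated squaring mod 17: 8^1≡8, 8^2≡13, 8^4≡16, 8^8≡1, 8^16≡1, 8^32≡1, 8^64≡1, 8^128≡1, 8^256≡1, 8^512≡1, 8^1024≡1.
Since 1667 = 1 + 2 + 128 + 512 + 1024 in binary, 8^1667 ≡ 8·13·1·1·1 ≡ 2 (mod 17).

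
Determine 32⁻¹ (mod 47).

47 = 1·32 + 15
32 = 2·15 + 2
15 = 7·2 + 1
2 = 2·1 + 0
Back-substituting gives 32·25 ≡ 1 (mod 47).

25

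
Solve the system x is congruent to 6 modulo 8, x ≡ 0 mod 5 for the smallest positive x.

30

x ≡ 0 (mod 5) gives x ∈ {0, 5, 10, 15, 20, 25, 30}.
The first of these with x mod 8 = 6 is 30.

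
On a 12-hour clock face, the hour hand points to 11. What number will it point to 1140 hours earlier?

1140 mod 12 = 0 (since 95·12 = 1140).
11 − 0 → 11 on a 12-hour dial.

11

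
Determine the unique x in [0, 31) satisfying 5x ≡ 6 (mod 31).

5⁻¹ ≡ 25 (mod 31) because 5·25 = 125 = 4·31 + 1.
Multiplying both sides by 25: x ≡ 25·6 = 150 ≡ 26 (mod 31).

26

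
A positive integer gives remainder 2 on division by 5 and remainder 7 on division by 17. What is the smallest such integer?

7

x ≡ 2 (mod 5) gives x ∈ {2, 7}.
The first of these with x mod 17 = 7 is 7.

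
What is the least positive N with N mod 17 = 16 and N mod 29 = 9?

67

Since 29·10 ≡ 1 (mod 17), take x = 9 + 29·((16−9)·10 mod 17) = 9 + 29·2 = 67.
Check: 67 mod 17 = 16, 67 mod 29 = 9.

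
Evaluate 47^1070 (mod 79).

Square-and-reduce mod 79: 47^1≡47, 47^2≡76, 47^4≡9, 47^8≡2, 47^16≡4, 47^32≡16, 47^64≡19, 47^128≡45, 47^256≡50, 47^512≡51, 47^1024≡73.
1070 = 2 + 4 + 8 + 32 + 1024, so 47^1070 ≡ 76·9·2·16·73 ≡ 49 (mod 79).

49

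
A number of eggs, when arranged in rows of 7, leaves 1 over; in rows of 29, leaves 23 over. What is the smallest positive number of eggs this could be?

Since 29·1 ≡ 1 (mod 7), take x = 23 + 29·((1−23)·1 mod 7) = 23 + 29·6 = 197.
Check: 197 mod 7 = 1, 197 mod 29 = 23.

197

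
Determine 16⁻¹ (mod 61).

42

16·42 = 672 = 11·61 + 1, so 16⁻¹ ≡ 42 (mod 61).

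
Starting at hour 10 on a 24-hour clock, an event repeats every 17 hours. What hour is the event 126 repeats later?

16

126·17 = 2142.
2142 − 89·24 = 6, so 2142 ≡ 6 (mod 24).
(10 + 6) mod 24 = 16.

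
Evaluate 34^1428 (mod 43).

Square-and-reduce mod 43: 34^1≡34, 34^2≡38, 34^4≡25, 34^8≡23, 34^16≡13, 34^32≡40, 34^64≡9, 34^128≡38, 34^256≡25, 34^512≡23, 34^1024≡13.
Since 1428 = 4 + 16 + 128 + 256 + 1024 in binary, 34^1428 ≡ 25·13·38·25·13 ≡ 1 (mod 43).

1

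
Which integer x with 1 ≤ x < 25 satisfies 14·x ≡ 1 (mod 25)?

9

25 = 1·14 + 11
14 = 1·11 + 3
11 = 3·3 + 2
3 = 1·2 + 1
2 = 2·1 + 0
Back-substituting gives 14·9 ≡ 1 (mod 25).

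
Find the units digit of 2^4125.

2

The units digit of 2^n cycles with period 4: 2, 4, 8, 6, …
4125 mod 4 = 1, so the last digit matches 2^1 = 2.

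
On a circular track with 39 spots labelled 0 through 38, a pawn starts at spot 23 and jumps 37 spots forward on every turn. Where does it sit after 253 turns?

253·37 = 9361.
9361 = 240·39 + 1, so 9361 mod 39 = 1.
(23 + 1) mod 39 = 24.

24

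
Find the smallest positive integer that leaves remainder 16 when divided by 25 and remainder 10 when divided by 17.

x ≡ 10 (mod 17) gives x ∈ {10, 27, 44, 61, 78, 95, 112, 129, …}.
The first of these with x mod 25 = 16 is 316.

316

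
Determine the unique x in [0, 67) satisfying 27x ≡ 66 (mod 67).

The inverse of 27 mod 67 is 5 (since 27·5 = 135 ≡ 1).
So x ≡ 5·66 = 330 ≡ 62 (mod 67).

62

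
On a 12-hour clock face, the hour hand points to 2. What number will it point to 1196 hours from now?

1196 mod 12 = 8 (since 99·12 = 1188).
2 + 8 → 10 on a 12-hour dial.

10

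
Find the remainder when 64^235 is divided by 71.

By repeated squaring mod 71: 64^1≡64, 64^2≡49, 64^4≡58, 64^8≡27, 64^16≡19, 64^32≡6, 64^64≡36, 64^128≡18.
235 = 1 + 2 + 8 + 32 + 64 + 128, so 64^235 ≡ 64·49·27·6·36·18 ≡ 30 (mod 71).

30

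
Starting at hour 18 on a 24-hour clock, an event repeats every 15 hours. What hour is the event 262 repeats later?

12

262·15 = 3930.
3930 − 163·24 = 18, so 3930 ≡ 18 (mod 24).
(18 + 18) mod 24 = 12.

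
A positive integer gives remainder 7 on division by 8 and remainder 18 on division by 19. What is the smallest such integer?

151

x ≡ 7 (mod 8) gives x ∈ {7, 15, 23, 31, 39, 47, 55, 63, …}.
The first of these with x mod 19 = 18 is 151.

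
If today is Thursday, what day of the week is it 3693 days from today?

Monday

3693 − 527·7 = 4, so 3693 ≡ 4 (mod 7).
Thursday + 4 days → Monday.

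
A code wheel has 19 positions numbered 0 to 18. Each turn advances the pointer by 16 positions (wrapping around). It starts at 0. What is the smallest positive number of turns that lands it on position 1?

6

16⁻¹ ≡ 6 (mod 19) because 16·6 = 96 = 5·19 + 1.
Multiplying both sides by 6: x ≡ 6·1 = 6 ≡ 6 (mod 19).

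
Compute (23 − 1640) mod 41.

1640 − 40·41 = 0, so 1640 ≡ 0 (mod 41).
(23 − 0) mod 41 = 23.

23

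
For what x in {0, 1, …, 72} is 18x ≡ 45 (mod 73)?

The inverse of 18 mod 73 is 69 (since 18·69 = 1242 ≡ 1).
So x ≡ 69·45 = 3105 ≡ 39 (mod 73).

39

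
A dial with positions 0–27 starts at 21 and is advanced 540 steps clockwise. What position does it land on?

540 − 19·28 = 8, so 540 ≡ 8 (mod 28).
(21 + 8) mod 28 = 1.

1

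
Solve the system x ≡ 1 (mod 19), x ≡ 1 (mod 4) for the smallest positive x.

Since 4·5 ≡ 1 (mod 19), take x = 1 + 4·((1−1)·5 mod 19) = 1 + 4·0 = 1.
Check: 1 mod 19 = 1, 1 mod 4 = 1.

1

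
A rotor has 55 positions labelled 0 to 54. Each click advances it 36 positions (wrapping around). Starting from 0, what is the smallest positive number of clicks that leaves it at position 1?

55 = 1·36 + 19
36 = 1·19 + 17
19 = 1·17 + 2
17 = 8·2 + 1
2 = 2·1 + 0
Back-substituting gives 36·26 ≡ 1 (mod 55).

26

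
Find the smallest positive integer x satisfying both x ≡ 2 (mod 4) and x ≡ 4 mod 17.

38

x ≡ 2 (mod 4) gives x ∈ {2, 6, 10, 14, 18, 22, 26, 30, …}.
The first of these with x mod 17 = 4 is 38.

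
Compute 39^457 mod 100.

Square-and-reduce mod 100: 39^1≡39, 39^2≡21, 39^4≡41, 39^8≡81, 39^16≡61, 39^32≡21, 39^64≡41, 39^128≡81, 39^256≡61.
Since 457 = 1 + 8 + 64 + 128 + 256 in binary, 39^457 ≡ 39·81·41·81·61 ≡ 79 (mod 100).

79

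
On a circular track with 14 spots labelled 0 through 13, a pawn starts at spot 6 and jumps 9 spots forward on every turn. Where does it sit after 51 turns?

3

51·9 = 459.
459 mod 14 = 11 (since 32·14 = 448).
(6 + 11) mod 14 = 3.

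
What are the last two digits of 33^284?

Successive squares of 33 mod 100: 33^1≡33, 33^2≡89, 33^4≡21, 33^8≡41, 33^16≡81, 33^32≡61, 33^64≡21, 33^128≡41, 33^256≡81.
284 = 4 + 8 + 16 + 256, so 33^284 ≡ 21·41·81·81 ≡ 21 (mod 100).

21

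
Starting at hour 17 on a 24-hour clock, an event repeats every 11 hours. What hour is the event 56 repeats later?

56·11 = 616.
616 = 25·24 + 16, so 616 mod 24 = 16.
(17 + 16) mod 24 = 9.

9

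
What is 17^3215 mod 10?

Last digits of 7^n: 7, 9, 3, 1 (period 4).
3215 mod 4 = 3, so the last digit matches 7^3 = 3.

3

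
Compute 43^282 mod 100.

Successive squares of 43 mod 100: 43^1≡43, 43^2≡49, 43^4≡1, 43^8≡1, 43^16≡1, 43^32≡1, 43^64≡1, 43^128≡1, 43^256≡1.
282 = 2 + 8 + 16 + 256, so 43^282 ≡ 49·1·1·1 ≡ 49 (mod 100).

49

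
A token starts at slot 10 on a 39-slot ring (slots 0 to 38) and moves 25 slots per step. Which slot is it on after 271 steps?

271·25 = 6775.
Dividing 6775 by 39 gives quotient 173 and remainder 28.
(10 + 28) mod 39 = 38.

38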